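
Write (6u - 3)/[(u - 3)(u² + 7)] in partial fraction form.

At u=3: α = (6·3 - 3)/(3² + 7) = 15/16. β = -α = -15/16, γ = 6 - 3·α = 51/16
Result: (15/16)/(u - 3) - ((15/16)u - 51/16)/(u² + 7)


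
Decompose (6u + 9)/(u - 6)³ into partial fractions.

(6u + 9) = P(u - 6)² + Q(u - 6) + R. At u = 6: R = 6·6 + 9 = 45. Coefficients: P = 0, Q = 6
Result: 6/(u - 6)² + 45/(u - 6)³


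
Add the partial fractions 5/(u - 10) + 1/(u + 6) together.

Common denominator (u - 10)(u + 6). Numerator: 5(u + 6) + 1(u - 10) = (5u + 30) + (u - 10) = 6u + 20
Result: (6u + 20)/[(u - 10)(u + 6)]


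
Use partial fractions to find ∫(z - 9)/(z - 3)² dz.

Decompose: α = 1, β = 1·3 - 9 = -6, so (z - 9)/(z - 3)² = 1/(z - 3) - 6/(z - 3)². Integrate: ∫ α/(z - 3) dz = ln|(z - 3)|; ∫ β/(z - 3)² dz = 6/(z - 3). Sum: ln|(z - 3)| + 6/(z - 3) + C


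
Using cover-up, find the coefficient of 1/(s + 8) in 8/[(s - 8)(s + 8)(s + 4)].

Cover (s + 8), set s=-8: 8/[(-8 - 8)(-8 + 4)] = 1/8


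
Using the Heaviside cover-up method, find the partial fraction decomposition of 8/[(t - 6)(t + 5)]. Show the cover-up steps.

Cover (t - 6): set t=6, get P = 8/(6 + 5) = 8/11. Cover (t + 5): set t=-5, get Q = 8/(-5 - 6) = -8/11.
Result: (8/11)/(t - 6) - (8/11)/(t + 5)


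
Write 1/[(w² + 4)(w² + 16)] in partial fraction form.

Coefficient matching gives α = γ = 0, β = 1/(16-4) = 1/12, δ = -β = -1/12
Result: (1/12)/(w² + 4) - (1/12)/(w² + 16)


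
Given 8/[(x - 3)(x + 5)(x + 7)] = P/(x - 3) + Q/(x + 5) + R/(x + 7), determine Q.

Cover-up at x = -5: Q = 8/[(-5 - 3)(-5 + 7)] = 8/[(-8)(2)] = -8/16 = -1/2


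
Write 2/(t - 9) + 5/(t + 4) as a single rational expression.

Common denominator (t - 9)(t + 4). Numerator: 2(t + 4) + 5(t - 9) = (2t + 8) + (5t - 45) = 7t - 37
Result: (7t - 37)/[(t - 9)(t + 4)]


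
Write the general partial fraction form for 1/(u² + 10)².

Repeated quadratic factor: (Pu + Q)/(u² + 10) + (Ru + S)/(u² + 10)²


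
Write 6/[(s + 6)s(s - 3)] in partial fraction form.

Using cover-up method: P = 1/9, Q = -1/3, R = 2/9
Result: (1/9)/(s + 6) - (1/3)/s + (2/9)/(s - 3)


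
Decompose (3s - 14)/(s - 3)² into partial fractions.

(3s - 14) = P(s - 3) + Q. At s = 3: Q = 3·3 - 14 = -5. Coeff of s: P = 3
Result: 3/(s - 3) - 5/(s - 3)²


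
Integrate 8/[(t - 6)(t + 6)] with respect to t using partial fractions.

Decompose: 8/[(t - 6)(t + 6)] = (2/3)/(t - 6) - (2/3)/(t + 6). Integrate each term: (2/3) ln|(t - 6)| - (2/3) ln|(t + 6)| + C


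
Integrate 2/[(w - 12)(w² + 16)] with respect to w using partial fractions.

Cover-up at w=12: A = 2/(12²+16) = 1/80. Coeff matching: B = -1/80, C = -3/20. Decomposition: (1/80)/(w - 12) - ((1/80)w + 3/20)/(w² + 16). Integrate: linear → ln, quadratic → (1/2)ln + arctan: (1/80) ln|(w - 12)| - (1/160) ln(w² + 16) - (3/80) arctan(w/4) + C


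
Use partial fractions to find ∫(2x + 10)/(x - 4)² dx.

Decompose: P = 2, Q = 2·4 + 10 = 18, so (2x + 10)/(x - 4)² = 2/(x - 4) + 18/(x - 4)². Integrate: ∫ P/(x - 4) dx = 2 ln|(x - 4)|; ∫ Q/(x - 4)² dx = -18/(x - 4). Sum: 2 ln|(x - 4)| - 18/(x - 4) + C


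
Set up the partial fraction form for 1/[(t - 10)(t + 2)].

Distinct linear factors: A/(t - 10) + B/(t + 2)


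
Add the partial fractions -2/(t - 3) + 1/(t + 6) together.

Common denominator (t - 3)(t + 6). Numerator: -2(t + 6) + 1(t - 3) = (-2t - 12) + (t - 3) = -t - 15
Result: (-t - 15)/[(t - 3)(t + 6)]


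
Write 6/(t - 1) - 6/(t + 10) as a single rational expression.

Common denominator (t - 1)(t + 10). Numerator: 6(t + 10) - 6(t - 1) = (6t + 60) - (6t - 6) = 66
Result: (66)/[(t - 1)(t + 10)]


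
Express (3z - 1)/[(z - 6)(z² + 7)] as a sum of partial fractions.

At z=6: P = (3·6 - 1)/(6² + 7) = 17/43. Q = -P = -17/43, R = 3 - 6·P = 27/43
Result: (17/43)/(z - 6) - ((17/43)z - 27/43)/(z² + 7)


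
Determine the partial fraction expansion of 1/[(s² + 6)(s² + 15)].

Coefficient matching gives A = C = 0, B = 1/(15-6) = 1/9, D = -B = -1/9
Result: (1/9)/(s² + 6) - (1/9)/(s² + 15)


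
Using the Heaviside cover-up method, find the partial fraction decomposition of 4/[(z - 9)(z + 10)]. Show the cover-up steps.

Cover (z - 9): set z=9, get α = 4/(9 + 10) = 4/19. Cover (z + 10): set z=-10, get β = 4/(-10 - 9) = -4/19.
Result: (4/19)/(z - 9) - (4/19)/(z + 10)


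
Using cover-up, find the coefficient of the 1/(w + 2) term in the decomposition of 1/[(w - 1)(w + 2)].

Cover (w + 2), set w=-2: 1/((w - 1) at w=-2) = 1/(-3) = -1/3


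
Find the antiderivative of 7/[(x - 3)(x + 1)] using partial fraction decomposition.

Decompose: 7/[(x - 3)(x + 1)] = (7/4)/(x - 3) - (7/4)/(x + 1). Integrate each term: (7/4) ln|(x - 3)| - (7/4) ln|(x + 1)| + C


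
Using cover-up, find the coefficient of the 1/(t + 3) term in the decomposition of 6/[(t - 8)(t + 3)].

Cover (t + 3), set t=-3: 6/((t - 8) at t=-3) = 6/(-11) = -6/11


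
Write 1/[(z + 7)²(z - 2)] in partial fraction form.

Cover-up at z=2: γ = 1/(2 + 7)² = 1/81. Cover-up at z=-7: β = 1/(-7 - 2) = -1/9. Comparing z² coeff: α = -γ = -1/81
Result: (-1/81)/(z + 7) - (1/9)/(z + 7)² + (1/81)/(z - 2)


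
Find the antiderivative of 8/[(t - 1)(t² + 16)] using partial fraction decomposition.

Cover-up at t=1: α = 8/(1²+16) = 8/17. Coeff matching: β = -8/17, γ = -8/17. Decomposition: (8/17)/(t - 1) - ((8/17)t + 8/17)/(t² + 16). Integrate: linear → ln, quadratic → (1/2)ln + arctan: (8/17) ln|(t - 1)| - (4/17) ln(t² + 16) - (2/17) arctan(t/4) + C


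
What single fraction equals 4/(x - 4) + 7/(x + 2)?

Common denominator (x - 4)(x + 2). Numerator: 4(x + 2) + 7(x - 4) = (4x + 8) + (7x - 28) = 11x - 20
Result: (11x - 20)/[(x - 4)(x + 2)]


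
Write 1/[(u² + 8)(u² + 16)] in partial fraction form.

Coefficient matching gives P = R = 0, Q = 1/(16-8) = 1/8, S = -Q = -1/8
Result: (1/8)/(u² + 8) - (1/8)/(u² + 16)


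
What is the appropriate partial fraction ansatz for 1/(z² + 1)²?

Repeated quadratic factor: (Pz + Q)/(z² + 1) + (Rz + S)/(z² + 1)²


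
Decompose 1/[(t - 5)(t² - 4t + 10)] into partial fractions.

Cover-up at t = 5: A = 1/(5² - 4·5 + 10) = 1/15. Then B = -A = -1/15, C = -A·(-4 + 5) = -1/15
Result: (1/15)/(t - 5) - ((1/15)t + 1/15)/(t² - 4t + 10)


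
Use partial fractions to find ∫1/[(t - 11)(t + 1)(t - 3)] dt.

Cover-up: A = 1/96, B = 1/48, C = -1/32. Decomposition: (1/96)/(t - 11) + (1/48)/(t + 1) - (1/32)/(t - 3). Integrate each term: (1/96) ln|(t - 11)| + (1/48) ln|(t + 1)| - (1/32) ln|(t - 3)| + C


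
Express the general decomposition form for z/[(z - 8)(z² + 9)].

Linear + irreducible quadratic: A/(z - 8) + (Bz + C)/(z² + 9)


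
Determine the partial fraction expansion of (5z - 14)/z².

(5z - 14) = αz + β. At z = 0: β = 5·0 - 14 = -14. Coeff of z: α = 5
Result: 5/z - 14/z²


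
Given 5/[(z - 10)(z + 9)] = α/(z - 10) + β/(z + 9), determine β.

Cover-up at z = -9: β = 5/(-9 - 10) = -5/19


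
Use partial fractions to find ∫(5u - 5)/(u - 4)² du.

Decompose: P = 5, Q = 5·4 - 5 = 15, so (5u - 5)/(u - 4)² = 5/(u - 4) + 15/(u - 4)². Integrate: ∫ P/(u - 4) du = 5 ln|(u - 4)|; ∫ Q/(u - 4)² du = -15/(u - 4). Sum: 5 ln|(u - 4)| - 15/(u - 4) + C


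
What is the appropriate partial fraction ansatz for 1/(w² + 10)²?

Repeated quadratic factor: (αw + β)/(w² + 10) + (γw + δ)/(w² + 10)²


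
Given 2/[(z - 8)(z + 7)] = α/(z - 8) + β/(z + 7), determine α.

Cover-up at z = 8: α = 2/(8 + 7) = 2/15


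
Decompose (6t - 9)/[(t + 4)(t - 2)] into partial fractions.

At t=-4: α = (6·(-4) - 9)/(-4 - 2) = 11/2. At t=2: β = (6·2 - 9)/(2 + 4) = 1/2
Result: (11/2)/(t + 4) + (1/2)/(t - 2)


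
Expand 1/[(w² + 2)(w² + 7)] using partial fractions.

Coefficient matching gives A = C = 0, B = 1/(7-2) = 1/5, D = -B = -1/5
Result: (1/5)/(w² + 2) - (1/5)/(w² + 7)


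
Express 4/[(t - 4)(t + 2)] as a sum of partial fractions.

4/(t - 4)(t + 2) = A/(t - 4) + B/(t + 2). A = 4/(4 + 2) = 2/3, B = 4/(-2 - 4) = -2/3
Result: (2/3)/(t - 4) - (2/3)/(t + 2)


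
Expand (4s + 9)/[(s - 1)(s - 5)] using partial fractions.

At s=1: A = (4·1 + 9)/(1 - 5) = -13/4. At s=5: B = (4·5 + 9)/(5 - 1) = 29/4
Result: (-13/4)/(s - 1) + (29/4)/(s - 5)


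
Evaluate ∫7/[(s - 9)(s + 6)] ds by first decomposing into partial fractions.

Decompose: 7/[(s - 9)(s + 6)] = (7/15)/(s - 9) - (7/15)/(s + 6). Integrate each term: (7/15) ln|(s - 9)| - (7/15) ln|(s + 6)| + C


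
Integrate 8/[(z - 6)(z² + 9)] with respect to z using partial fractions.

Cover-up at z=6: A = 8/(6²+9) = 8/45. Coeff matching: B = -8/45, C = -16/15. Decomposition: (8/45)/(z - 6) - ((8/45)z + 16/15)/(z² + 9). Integrate: linear → ln, quadratic → (1/2)ln + arctan: (8/45) ln|(z - 6)| - (4/45) ln(z² + 9) - (16/45) arctan(z/3) + C


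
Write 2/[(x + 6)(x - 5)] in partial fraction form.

2/(x + 6)(x - 5) = P/(x + 6) + Q/(x - 5). P = 2/(-6 - 5) = -2/11, Q = 2/(5 + 6) = 2/11
Result: (-2/11)/(x + 6) + (2/11)/(x - 5)


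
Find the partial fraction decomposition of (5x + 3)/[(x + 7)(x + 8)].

At x=-7: A = (5·(-7) + 3)/(-7 + 8) = -32. At x=-8: B = (5·(-8) + 3)/(-8 + 7) = 37
Result: -32/(x + 7) + 37/(x + 8)


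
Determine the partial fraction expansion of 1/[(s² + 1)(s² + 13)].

Coefficient matching gives α = γ = 0, β = 1/(13-1) = 1/12, δ = -β = -1/12
Result: (1/12)/(s² + 1) - (1/12)/(s² + 13)


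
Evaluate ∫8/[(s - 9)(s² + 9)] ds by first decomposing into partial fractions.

Cover-up at s=9: P = 8/(9²+9) = 4/45. Coeff matching: Q = -4/45, R = -4/5. Decomposition: (4/45)/(s - 9) - ((4/45)s + 4/5)/(s² + 9). Integrate: linear → ln, quadratic → (1/2)ln + arctan: (4/45) ln|(s - 9)| - (2/45) ln(s² + 9) - (4/15) arctan(s/3) + C


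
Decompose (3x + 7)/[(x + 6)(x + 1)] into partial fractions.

At x=-6: α = (3·(-6) + 7)/(-6 + 1) = 11/5. At x=-1: β = (3·(-1) + 7)/(-1 + 6) = 4/5
Result: (11/5)/(x + 6) + (4/5)/(x + 1)


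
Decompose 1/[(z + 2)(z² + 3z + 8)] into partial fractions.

Cover-up at z = -2: α = 1/((-2)² + 3·(-2) + 8) = 1/6. Then β = -α = -1/6, γ = -α·(3 - 2) = -1/6
Result: (1/6)/(z + 2) - ((1/6)z + 1/6)/(z² + 3z + 8)


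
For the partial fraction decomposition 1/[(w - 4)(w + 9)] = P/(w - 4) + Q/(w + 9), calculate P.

Cover-up at w = 4: P = 1/(4 + 9) = 1/13


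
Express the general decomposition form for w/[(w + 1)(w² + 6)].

Linear + irreducible quadratic: α/(w + 1) + (βw + γ)/(w² + 6)


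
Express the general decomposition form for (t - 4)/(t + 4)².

Repeated linear factor: α/(t + 4) + β/(t + 4)²


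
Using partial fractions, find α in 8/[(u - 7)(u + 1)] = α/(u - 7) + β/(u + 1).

Cover-up at u = 7: α = 8/(7 + 1) = 8/8 = 1


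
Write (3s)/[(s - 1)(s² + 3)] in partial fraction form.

At s=1: α = (3·1 + 0)/(1² + 3) = 3/4. β = -α = -3/4, γ = 3 - 1·α = 9/4
Result: (3/4)/(s - 1) - ((3/4)s - 9/4)/(s² + 3)


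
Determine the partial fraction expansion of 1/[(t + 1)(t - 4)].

1/(t + 1)(t - 4) = A/(t + 1) + B/(t - 4). A = 1/(-1 - 4) = -1/5, B = 1/(4 + 1) = 1/5
Result: (-1/5)/(t + 1) + (1/5)/(t - 4)


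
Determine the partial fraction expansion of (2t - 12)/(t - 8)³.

(2t - 12) = A(t - 8)² + B(t - 8) + C. At t = 8: C = 2·8 - 12 = 4. Coefficients: A = 0, B = 2
Result: 2/(t - 8)² + 4/(t - 8)³


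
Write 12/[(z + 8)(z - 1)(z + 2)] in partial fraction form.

Using cover-up method: α = 2/9, β = 4/9, γ = -2/3
Result: (2/9)/(z + 8) + (4/9)/(z - 1) - (2/3)/(z + 2)


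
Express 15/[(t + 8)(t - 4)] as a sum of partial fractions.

15/(t + 8)(t - 4) = α/(t + 8) + β/(t - 4). α = 15/(-8 - 4) = -5/4, β = 15/(4 + 8) = 5/4
Result: (-5/4)/(t + 8) + (5/4)/(t - 4)


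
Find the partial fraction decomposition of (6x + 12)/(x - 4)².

(6x + 12) = P(x - 4) + Q. At x = 4: Q = 6·4 + 12 = 36. Coeff of x: P = 6
Result: 6/(x - 4) + 36/(x - 4)²


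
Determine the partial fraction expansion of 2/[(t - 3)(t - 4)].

2/(t - 3)(t - 4) = A/(t - 3) + B/(t - 4). A = 2/(3 - 4) = -2, B = 2/(4 - 3) = 2
Result: -2/(t - 3) + 2/(t - 4)


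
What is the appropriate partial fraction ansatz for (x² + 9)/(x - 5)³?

Repeated linear factor (power 3): A/(x - 5) + B/(x - 5)² + C/(x - 5)³


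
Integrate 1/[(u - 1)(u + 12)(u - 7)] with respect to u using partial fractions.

Cover-up: P = -1/78, Q = 1/247, R = 1/114. Decomposition: (-1/78)/(u - 1) + (1/247)/(u + 12) + (1/114)/(u - 7). Integrate each term: (-1/78) ln|(u - 1)| + (1/247) ln|(u + 12)| + (1/114) ln|(u - 7)| + C


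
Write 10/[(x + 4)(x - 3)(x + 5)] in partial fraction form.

Using cover-up method: A = -10/7, B = 5/28, C = 5/4
Result: (-10/7)/(x + 4) + (5/28)/(x - 3) + (5/4)/(x + 5)


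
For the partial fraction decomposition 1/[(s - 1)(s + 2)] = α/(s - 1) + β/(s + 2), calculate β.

Cover-up at s = -2: β = 1/(-2 - 1) = -1/3


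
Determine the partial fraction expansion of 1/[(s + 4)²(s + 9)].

Cover-up at s=-9: γ = 1/(-9 + 4)² = 1/25. Cover-up at s=-4: β = 1/(-4 + 9) = 1/5. Comparing s² coeff: α = -γ = -1/25
Result: (-1/25)/(s + 4) + (1/5)/(s + 4)² + (1/25)/(s + 9)


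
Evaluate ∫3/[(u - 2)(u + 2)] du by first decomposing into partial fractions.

Decompose: 3/[(u - 2)(u + 2)] = (3/4)/(u - 2) - (3/4)/(u + 2). Integrate each term: (3/4) ln|(u - 2)| - (3/4) ln|(u + 2)| + C


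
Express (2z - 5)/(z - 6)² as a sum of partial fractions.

(2z - 5) = P(z - 6) + Q. At z = 6: Q = 2·6 - 5 = 7. Coeff of z: P = 2
Result: 2/(z - 6) + 7/(z - 6)²


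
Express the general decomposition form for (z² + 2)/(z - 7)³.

Repeated linear factor (power 3): P/(z - 7) + Q/(z - 7)² + R/(z - 7)³


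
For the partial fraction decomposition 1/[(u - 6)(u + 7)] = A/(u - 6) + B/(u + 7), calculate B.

Cover-up at u = -7: B = 1/(-7 - 6) = -1/13


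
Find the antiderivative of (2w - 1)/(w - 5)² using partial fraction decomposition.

Decompose: α = 2, β = 2·5 - 1 = 9, so (2w - 1)/(w - 5)² = 2/(w - 5) + 9/(w - 5)². Integrate: ∫ α/(w - 5) dw = 2 ln|(w - 5)|; ∫ β/(w - 5)² dw = -9/(w - 5). Sum: 2 ln|(w - 5)| - 9/(w - 5) + C


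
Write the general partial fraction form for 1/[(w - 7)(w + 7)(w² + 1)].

Two linear + quadratic: α/(w - 7) + β/(w + 7) + (γw + δ)/(w² + 1)


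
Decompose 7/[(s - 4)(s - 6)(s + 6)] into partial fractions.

Using cover-up method: A = -7/20, B = 7/24, C = 7/120
Result: (-7/20)/(s - 4) + (7/24)/(s - 6) + (7/120)/(s + 6)


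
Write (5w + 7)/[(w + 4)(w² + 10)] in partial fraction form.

At w=-4: A = (5·(-4) + 7)/((-4)² + 10) = -1/2. B = -A = 1/2, C = 5 - (-4)·A = 3
Result: (-1/2)/(w + 4) + ((1/2)w + 3)/(w² + 10)


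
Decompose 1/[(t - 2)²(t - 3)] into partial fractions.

Cover-up at t=3: γ = 1/(3 - 2)² = 1. Cover-up at t=2: β = 1/(2 - 3) = -1. Comparing t² coeff: α = -γ = -1
Result: -1/(t - 2) - 1/(t - 2)² + 1/(t - 3)


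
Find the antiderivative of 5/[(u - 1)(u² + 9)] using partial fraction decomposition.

Cover-up at u=1: P = 5/(1²+9) = 1/2. Coeff matching: Q = -1/2, R = -1/2. Decomposition: (1/2)/(u - 1) - ((1/2)u + 1/2)/(u² + 9). Integrate: linear → ln, quadratic → (1/2)ln + arctan: (1/2) ln|(u - 1)| - (1/4) ln(u² + 9) - (1/6) arctan(u/3) + C


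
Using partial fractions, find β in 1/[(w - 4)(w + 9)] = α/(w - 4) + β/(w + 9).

Cover-up at w = -9: β = 1/(-9 - 4) = -1/13


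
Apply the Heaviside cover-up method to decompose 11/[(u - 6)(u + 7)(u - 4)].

Cover (u - 6), u=6: α = 11/[(6 + 7)(6 - 4)] = 11/26. Cover (u + 7), u=-7: β = 11/[(-7 - 6)(-7 - 4)] = 1/13. Cover (u - 4), u=4: γ = 11/[(4 - 6)(4 + 7)] = -1/2.
Result: (11/26)/(u - 6) + (1/13)/(u + 7) - (1/2)/(u - 4)


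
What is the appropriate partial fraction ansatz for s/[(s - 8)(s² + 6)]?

Linear + irreducible quadratic: A/(s - 8) + (Bs + C)/(s² + 6)


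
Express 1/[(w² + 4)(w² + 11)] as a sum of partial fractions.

Coefficient matching gives P = R = 0, Q = 1/(11-4) = 1/7, S = -Q = -1/7
Result: (1/7)/(w² + 4) - (1/7)/(w² + 11)


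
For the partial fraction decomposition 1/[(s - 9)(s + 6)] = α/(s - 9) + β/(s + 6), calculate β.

Cover-up at s = -6: β = 1/(-6 - 9) = -1/15


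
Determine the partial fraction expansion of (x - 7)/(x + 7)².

(x - 7) = P(x + 7) + Q. At x = -7: Q = 1·(-7) - 7 = -14. Coeff of x: P = 1
Result: 1/(x + 7) - 14/(x + 7)²


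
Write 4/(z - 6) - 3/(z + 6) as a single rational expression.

Common denominator (z - 6)(z + 6). Numerator: 4(z + 6) - 3(z - 6) = (4z + 24) - (3z - 18) = z + 42
Result: (z + 42)/[(z - 6)(z + 6)]


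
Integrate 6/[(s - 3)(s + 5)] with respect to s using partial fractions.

Decompose: 6/[(s - 3)(s + 5)] = (3/4)/(s - 3) - (3/4)/(s + 5). Integrate each term: (3/4) ln|(s - 3)| - (3/4) ln|(s + 5)| + C


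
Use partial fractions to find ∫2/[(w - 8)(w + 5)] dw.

Decompose: 2/[(w - 8)(w + 5)] = (2/13)/(w - 8) - (2/13)/(w + 5). Integrate each term: (2/13) ln|(w - 8)| - (2/13) ln|(w + 5)| + C


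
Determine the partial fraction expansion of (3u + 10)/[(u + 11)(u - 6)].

At u=-11: P = (3·(-11) + 10)/(-11 - 6) = 23/17. At u=6: Q = (3·6 + 10)/(6 + 11) = 28/17
Result: (23/17)/(u + 11) + (28/17)/(u - 6)


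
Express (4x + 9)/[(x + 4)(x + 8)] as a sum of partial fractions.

At x=-4: P = (4·(-4) + 9)/(-4 + 8) = -7/4. At x=-8: Q = (4·(-8) + 9)/(-8 + 4) = 23/4
Result: (-7/4)/(x + 4) + (23/4)/(x + 8)


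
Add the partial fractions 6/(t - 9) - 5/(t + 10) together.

Common denominator (t - 9)(t + 10). Numerator: 6(t + 10) - 5(t - 9) = (6t + 60) - (5t - 45) = t + 105
Result: (t + 105)/[(t - 9)(t + 10)]


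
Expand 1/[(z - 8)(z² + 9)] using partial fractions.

Cover-up at z = 8: α = 1/(8² + 9) = 1/73. Then β = -α = -1/73, γ = -α·(0 + 8) = -8/73
Result: (1/73)/(z - 8) - ((1/73)z + 8/73)/(z² + 9)


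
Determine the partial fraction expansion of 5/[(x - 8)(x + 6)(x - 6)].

Using cover-up method: P = 5/28, Q = 5/168, R = -5/24
Result: (5/28)/(x - 8) + (5/168)/(x + 6) - (5/24)/(x - 6)


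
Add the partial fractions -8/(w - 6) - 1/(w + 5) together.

Common denominator (w - 6)(w + 5). Numerator: -8(w + 5) - 1(w - 6) = (-8w - 40) - (w - 6) = -9w - 34
Result: (-9w - 34)/[(w - 6)(w + 5)]


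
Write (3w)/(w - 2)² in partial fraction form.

(3w) = A(w - 2) + B. At w = 2: B = 3·2 + 0 = 6. Coeff of w: A = 3
Result: 3/(w - 2) + 6/(w - 2)²


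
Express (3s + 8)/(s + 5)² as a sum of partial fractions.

(3s + 8) = α(s + 5) + β. At s = -5: β = 3·(-5) + 8 = -7. Coeff of s: α = 3
Result: 3/(s + 5) - 7/(s + 5)²


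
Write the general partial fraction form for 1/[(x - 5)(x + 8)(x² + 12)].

Two linear + quadratic: A/(x - 5) + B/(x + 8) + (Cx + D)/(x² + 12)


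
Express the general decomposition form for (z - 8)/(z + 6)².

Repeated linear factor: P/(z + 6) + Q/(z + 6)²


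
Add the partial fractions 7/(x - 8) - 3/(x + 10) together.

Common denominator (x - 8)(x + 10). Numerator: 7(x + 10) - 3(x - 8) = (7x + 70) - (3x - 24) = 4x + 94
Result: (4x + 94)/[(x - 8)(x + 10)]


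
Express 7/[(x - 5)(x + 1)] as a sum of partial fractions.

7/(x - 5)(x + 1) = α/(x - 5) + β/(x + 1). α = 7/(5 + 1) = 7/6, β = 7/(-1 - 5) = -7/6
Result: (7/6)/(x - 5) - (7/6)/(x + 1)


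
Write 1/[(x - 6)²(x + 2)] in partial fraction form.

Cover-up at x=-2: R = 1/(-2 - 6)² = 1/64. Cover-up at x=6: Q = 1/(6 + 2) = 1/8. Comparing x² coeff: P = -R = -1/64
Result: (-1/64)/(x - 6) + (1/8)/(x - 6)² + (1/64)/(x + 2)


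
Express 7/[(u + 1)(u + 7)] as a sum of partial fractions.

7/(u + 1)(u + 7) = α/(u + 1) + β/(u + 7). α = 7/(-1 + 7) = 7/6, β = 7/(-7 + 1) = -7/6
Result: (7/6)/(u + 1) - (7/6)/(u + 7)


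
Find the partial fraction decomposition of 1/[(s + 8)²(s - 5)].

Cover-up at s=5: C = 1/(5 + 8)² = 1/169. Cover-up at s=-8: B = 1/(-8 - 5) = -1/13. Comparing s² coeff: A = -C = -1/169
Result: (-1/169)/(s + 8) - (1/13)/(s + 8)² + (1/169)/(s - 5)


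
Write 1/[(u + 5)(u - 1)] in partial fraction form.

1/(u + 5)(u - 1) = α/(u + 5) + β/(u - 1). α = 1/(-5 - 1) = -1/6, β = 1/(1 + 5) = 1/6
Result: (-1/6)/(u + 5) + (1/6)/(u - 1)


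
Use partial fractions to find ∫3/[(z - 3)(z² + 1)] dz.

Cover-up at z=3: P = 3/(3²+1) = 3/10. Coeff matching: Q = -3/10, R = -9/10. Decomposition: (3/10)/(z - 3) - ((3/10)z + 9/10)/(z² + 1). Integrate: linear → ln, quadratic → (1/2)ln + arctan: (3/10) ln|(z - 3)| - (3/20) ln(z² + 1) - (9/10) arctan(z) + C


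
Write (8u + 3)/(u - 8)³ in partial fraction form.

(8u + 3) = A(u - 8)² + B(u - 8) + C. At u = 8: C = 8·8 + 3 = 67. Coefficients: A = 0, B = 8
Result: 8/(u - 8)² + 67/(u - 8)³


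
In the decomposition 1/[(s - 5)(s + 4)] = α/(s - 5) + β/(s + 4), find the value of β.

Cover-up at s = -4: β = 1/(-4 - 5) = -1/9


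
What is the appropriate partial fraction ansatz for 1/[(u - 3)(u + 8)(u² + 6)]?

Two linear + quadratic: P/(u - 3) + Q/(u + 8) + (Ru + S)/(u² + 6)


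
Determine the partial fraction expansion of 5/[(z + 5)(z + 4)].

5/(z + 5)(z + 4) = α/(z + 5) + β/(z + 4). α = 5/(-5 + 4) = -5, β = 5/(-4 + 5) = 5
Result: -5/(z + 5) + 5/(z + 4)


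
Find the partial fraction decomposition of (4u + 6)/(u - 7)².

(4u + 6) = α(u - 7) + β. At u = 7: β = 4·7 + 6 = 34. Coeff of u: α = 4
Result: 4/(u - 7) + 34/(u - 7)²


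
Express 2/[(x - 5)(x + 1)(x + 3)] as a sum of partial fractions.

Using cover-up method: P = 1/24, Q = -1/6, R = 1/8
Result: (1/24)/(x - 5) - (1/6)/(x + 1) + (1/8)/(x + 3)


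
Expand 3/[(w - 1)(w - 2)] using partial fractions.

3/(w - 1)(w - 2) = A/(w - 1) + B/(w - 2). A = 3/(1 - 2) = -3, B = 3/(2 - 1) = 3
Result: -3/(w - 1) + 3/(w - 2)


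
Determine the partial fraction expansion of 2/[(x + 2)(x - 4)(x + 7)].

Using cover-up method: P = -1/15, Q = 1/33, R = 2/55
Result: (-1/15)/(x + 2) + (1/33)/(x - 4) + (2/55)/(x + 7)


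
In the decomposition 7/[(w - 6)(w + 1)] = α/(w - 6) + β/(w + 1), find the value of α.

Cover-up at w = 6: α = 7/(6 + 1) = 7/7 = 1


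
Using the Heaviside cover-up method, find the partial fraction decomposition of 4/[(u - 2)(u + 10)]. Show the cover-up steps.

Cover (u - 2): set u=2, get α = 4/(2 + 10) = 1/3. Cover (u + 10): set u=-10, get β = 4/(-10 - 2) = -1/3.
Result: (1/3)/(u - 2) - (1/3)/(u + 10)


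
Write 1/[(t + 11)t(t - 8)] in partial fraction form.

Using cover-up method: P = 1/209, Q = -1/88, R = 1/152
Result: (1/209)/(t + 11) - (1/88)/t + (1/152)/(t - 8)


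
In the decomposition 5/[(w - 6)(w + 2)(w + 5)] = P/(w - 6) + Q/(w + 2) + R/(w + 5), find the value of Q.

Cover-up at w = -2: Q = 5/[(-2 - 6)(-2 + 5)] = 5/[(-8)(3)] = -5/24


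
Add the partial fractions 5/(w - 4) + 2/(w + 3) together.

Common denominator (w - 4)(w + 3). Numerator: 5(w + 3) + 2(w - 4) = (5w + 15) + (2w - 8) = 7w + 7
Result: (7w + 7)/[(w - 4)(w + 3)]


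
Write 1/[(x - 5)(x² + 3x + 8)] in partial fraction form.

Cover-up at x = 5: A = 1/(5² + 3·5 + 8) = 1/48. Then B = -A = -1/48, C = -A·(3 + 5) = -1/6
Result: (1/48)/(x - 5) - ((1/48)x + 1/6)/(x² + 3x + 8)


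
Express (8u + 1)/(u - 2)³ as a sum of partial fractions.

(8u + 1) = α(u - 2)² + β(u - 2) + γ. At u = 2: γ = 8·2 + 1 = 17. Coefficients: α = 0, β = 8
Result: 8/(u - 2)² + 17/(u - 2)³


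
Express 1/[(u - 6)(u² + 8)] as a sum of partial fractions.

Cover-up at u = 6: P = 1/(6² + 8) = 1/44. Then Q = -P = -1/44, R = -P·(0 + 6) = -3/22
Result: (1/44)/(u - 6) - ((1/44)u + 3/22)/(u² + 8)


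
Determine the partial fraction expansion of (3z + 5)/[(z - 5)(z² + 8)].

At z=5: α = (3·5 + 5)/(5² + 8) = 20/33. β = -α = -20/33, γ = 3 - 5·α = -1/33
Result: (20/33)/(z - 5) - ((20/33)z + 1/33)/(z² + 8)


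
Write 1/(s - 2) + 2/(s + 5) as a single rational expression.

Common denominator (s - 2)(s + 5). Numerator: 1(s + 5) + 2(s - 2) = (s + 5) + (2s - 4) = 3s + 1
Result: (3s + 1)/[(s - 2)(s + 5)]


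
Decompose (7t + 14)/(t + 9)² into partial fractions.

(7t + 14) = P(t + 9) + Q. At t = -9: Q = 7·(-9) + 14 = -49. Coeff of t: P = 7
Result: 7/(t + 9) - 49/(t + 9)²


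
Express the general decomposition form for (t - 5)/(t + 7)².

Repeated linear factor: α/(t + 7) + β/(t + 7)²


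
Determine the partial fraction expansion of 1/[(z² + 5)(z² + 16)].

Coefficient matching gives P = R = 0, Q = 1/(16-5) = 1/11, S = -Q = -1/11
Result: (1/11)/(z² + 5) - (1/11)/(z² + 16)


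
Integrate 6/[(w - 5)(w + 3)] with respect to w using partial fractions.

Decompose: 6/[(w - 5)(w + 3)] = (3/4)/(w - 5) - (3/4)/(w + 3). Integrate each term: (3/4) ln|(w - 5)| - (3/4) ln|(w + 3)| + C


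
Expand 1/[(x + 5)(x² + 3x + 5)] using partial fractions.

Cover-up at x = -5: A = 1/((-5)² + 3·(-5) + 5) = 1/15. Then B = -A = -1/15, C = -A·(3 - 5) = 2/15
Result: (1/15)/(x + 5) - ((1/15)x - 2/15)/(x² + 3x + 5)


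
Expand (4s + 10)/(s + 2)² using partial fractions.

(4s + 10) = A(s + 2) + B. At s = -2: B = 4·(-2) + 10 = 2. Coeff of s: A = 4
Result: 4/(s + 2) + 2/(s + 2)²


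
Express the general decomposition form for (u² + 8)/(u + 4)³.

Repeated linear factor (power 3): P/(u + 4) + Q/(u + 4)² + R/(u + 4)³


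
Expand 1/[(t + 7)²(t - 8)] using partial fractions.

Cover-up at t=8: γ = 1/(8 + 7)² = 1/225. Cover-up at t=-7: β = 1/(-7 - 8) = -1/15. Comparing t² coeff: α = -γ = -1/225
Result: (-1/225)/(t + 7) - (1/15)/(t + 7)² + (1/225)/(t - 8)


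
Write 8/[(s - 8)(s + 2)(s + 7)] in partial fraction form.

Using cover-up method: P = 4/75, Q = -4/25, R = 8/75
Result: (4/75)/(s - 8) - (4/25)/(s + 2) + (8/75)/(s + 7)


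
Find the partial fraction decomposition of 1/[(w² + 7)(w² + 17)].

Coefficient matching gives α = γ = 0, β = 1/(17-7) = 1/10, δ = -β = -1/10
Result: (1/10)/(w² + 7) - (1/10)/(w² + 17)


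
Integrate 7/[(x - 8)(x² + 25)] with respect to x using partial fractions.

Cover-up at x=8: P = 7/(8²+25) = 7/89. Coeff matching: Q = -7/89, R = -56/89. Decomposition: (7/89)/(x - 8) - ((7/89)x + 56/89)/(x² + 25). Integrate: linear → ln, quadratic → (1/2)ln + arctan: (7/89) ln|(x - 8)| - (7/178) ln(x² + 25) - (56/445) arctan(x/5) + C


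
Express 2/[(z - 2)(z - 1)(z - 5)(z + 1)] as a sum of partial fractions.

Using Heaviside cover-up: (-2/9)/(z - 2) + (1/4)/(z - 1) + (1/36)/(z - 5) - (1/18)/(z + 1)


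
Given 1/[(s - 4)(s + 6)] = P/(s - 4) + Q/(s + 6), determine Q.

Cover-up at s = -6: Q = 1/(-6 - 4) = -1/10


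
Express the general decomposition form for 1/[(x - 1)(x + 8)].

Distinct linear factors: P/(x - 1) + Q/(x + 8)


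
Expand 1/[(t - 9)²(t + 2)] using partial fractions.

Cover-up at t=-2: R = 1/(-2 - 9)² = 1/121. Cover-up at t=9: Q = 1/(9 + 2) = 1/11. Comparing t² coeff: P = -R = -1/121
Result: (-1/121)/(t - 9) + (1/11)/(t - 9)² + (1/121)/(t + 2)


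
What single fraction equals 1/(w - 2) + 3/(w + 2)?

Common denominator (w - 2)(w + 2). Numerator: 1(w + 2) + 3(w - 2) = (w + 2) + (3w - 6) = 4w - 4
Result: (4w - 4)/[(w - 2)(w + 2)]


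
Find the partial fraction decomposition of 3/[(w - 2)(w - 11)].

3/(w - 2)(w - 11) = α/(w - 2) + β/(w - 11). α = 3/(2 - 11) = -1/3, β = 3/(11 - 2) = 1/3
Result: (-1/3)/(w - 2) + (1/3)/(w - 11)


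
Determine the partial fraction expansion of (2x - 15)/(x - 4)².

(2x - 15) = A(x - 4) + B. At x = 4: B = 2·4 - 15 = -7. Coeff of x: A = 2
Result: 2/(x - 4) - 7/(x - 4)²


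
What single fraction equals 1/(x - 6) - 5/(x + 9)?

Common denominator (x - 6)(x + 9). Numerator: 1(x + 9) - 5(x - 6) = (x + 9) - (5x - 30) = -4x + 39
Result: (-4x + 39)/[(x - 6)(x + 9)]


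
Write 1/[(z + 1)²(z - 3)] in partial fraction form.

Cover-up at z=3: γ = 1/(3 + 1)² = 1/16. Cover-up at z=-1: β = 1/(-1 - 3) = -1/4. Comparing z² coeff: α = -γ = -1/16
Result: (-1/16)/(z + 1) - (1/4)/(z + 1)² + (1/16)/(z - 3)


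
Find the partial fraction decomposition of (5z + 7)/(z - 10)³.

(5z + 7) = A(z - 10)² + B(z - 10) + C. At z = 10: C = 5·10 + 7 = 57. Coefficients: A = 0, B = 5
Result: 5/(z - 10)² + 57/(z - 10)³


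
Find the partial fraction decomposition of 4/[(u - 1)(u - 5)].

4/(u - 1)(u - 5) = A/(u - 1) + B/(u - 5). A = 4/(1 - 5) = -1, B = 4/(5 - 1) = 1
Result: -1/(u - 1) + 1/(u - 5)


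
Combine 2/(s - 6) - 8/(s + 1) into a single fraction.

Common denominator (s - 6)(s + 1). Numerator: 2(s + 1) - 8(s - 6) = (2s + 2) - (8s - 48) = -6s + 50
Result: (-6s + 50)/[(s - 6)(s + 1)]


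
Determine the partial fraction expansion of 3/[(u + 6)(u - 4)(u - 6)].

Using cover-up method: A = 1/40, B = -3/20, C = 1/8
Result: (1/40)/(u + 6) - (3/20)/(u - 4) + (1/8)/(u - 6)


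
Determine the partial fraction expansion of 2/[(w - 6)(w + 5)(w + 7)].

Using cover-up method: A = 2/143, B = -1/11, C = 1/13
Result: (2/143)/(w - 6) - (1/11)/(w + 5) + (1/13)/(w + 7)


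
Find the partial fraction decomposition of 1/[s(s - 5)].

1/s(s - 5) = α/s + β/(s - 5). α = 1/(0 - 5) = -1/5, β = 1/(5 - 0) = 1/5
Result: (-1/5)/s + (1/5)/(s - 5)


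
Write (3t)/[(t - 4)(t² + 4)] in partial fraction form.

At t=4: α = (3·4 + 0)/(4² + 4) = 3/5. β = -α = -3/5, γ = 3 - 4·α = 3/5
Result: (3/5)/(t - 4) - ((3/5)t - 3/5)/(t² + 4)


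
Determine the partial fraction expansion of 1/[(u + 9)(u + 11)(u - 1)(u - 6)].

Using Heaviside cover-up: (1/300)/(u + 9) - (1/408)/(u + 11) - (1/600)/(u - 1) + (1/1275)/(u - 6)


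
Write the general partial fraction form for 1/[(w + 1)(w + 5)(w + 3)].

Three distinct linear factors: P/(w + 1) + Q/(w + 5) + R/(w + 3)


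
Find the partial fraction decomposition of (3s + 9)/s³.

(3s + 9) = αs² + βs + γ. At s = 0: γ = 3·0 + 9 = 9. Coefficients: α = 0, β = 3
Result: 3/s² + 9/s³


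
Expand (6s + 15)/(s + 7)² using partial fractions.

(6s + 15) = P(s + 7) + Q. At s = -7: Q = 6·(-7) + 15 = -27. Coeff of s: P = 6
Result: 6/(s + 7) - 27/(s + 7)²


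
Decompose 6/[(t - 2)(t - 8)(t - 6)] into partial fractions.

Using cover-up method: α = 1/4, β = 1/2, γ = -3/4
Result: (1/4)/(t - 2) + (1/2)/(t - 8) - (3/4)/(t - 6)


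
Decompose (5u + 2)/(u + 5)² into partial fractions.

(5u + 2) = A(u + 5) + B. At u = -5: B = 5·(-5) + 2 = -23. Coeff of u: A = 5
Result: 5/(u + 5) - 23/(u + 5)²


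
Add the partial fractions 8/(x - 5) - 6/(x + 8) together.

Common denominator (x - 5)(x + 8). Numerator: 8(x + 8) - 6(x - 5) = (8x + 64) - (6x - 30) = 2x + 94
Result: (2x + 94)/[(x - 5)(x + 8)]


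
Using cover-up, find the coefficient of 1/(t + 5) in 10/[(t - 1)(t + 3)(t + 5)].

Cover (t + 5), set t=-5: 10/[(-5 - 1)(-5 + 3)] = 5/6


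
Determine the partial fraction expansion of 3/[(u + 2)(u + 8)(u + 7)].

Using cover-up method: A = 1/10, B = 1/2, C = -3/5
Result: (1/10)/(u + 2) + (1/2)/(u + 8) - (3/5)/(u + 7)


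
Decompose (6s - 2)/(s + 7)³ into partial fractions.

(6s - 2) = α(s + 7)² + β(s + 7) + γ. At s = -7: γ = 6·(-7) - 2 = -44. Coefficients: α = 0, β = 6
Result: 6/(s + 7)² - 44/(s + 7)³


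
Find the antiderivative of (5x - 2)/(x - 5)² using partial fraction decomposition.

Decompose: α = 5, β = 5·5 - 2 = 23, so (5x - 2)/(x - 5)² = 5/(x - 5) + 23/(x - 5)². Integrate: ∫ α/(x - 5) dx = 5 ln|(x - 5)|; ∫ β/(x - 5)² dx = -23/(x - 5). Sum: 5 ln|(x - 5)| - 23/(x - 5) + C


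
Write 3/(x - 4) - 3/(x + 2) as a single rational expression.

Common denominator (x - 4)(x + 2). Numerator: 3(x + 2) - 3(x - 4) = (3x + 6) - (3x - 12) = 18
Result: (18)/[(x - 4)(x + 2)]


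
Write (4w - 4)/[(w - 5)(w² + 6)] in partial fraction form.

At w=5: α = (4·5 - 4)/(5² + 6) = 16/31. β = -α = -16/31, γ = 4 - 5·α = 44/31
Result: (16/31)/(w - 5) - ((16/31)w - 44/31)/(w² + 6)


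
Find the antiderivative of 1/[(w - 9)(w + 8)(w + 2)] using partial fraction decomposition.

Cover-up: α = 1/187, β = 1/102, γ = -1/66. Decomposition: (1/187)/(w - 9) + (1/102)/(w + 8) - (1/66)/(w + 2). Integrate each term: (1/187) ln|(w - 9)| + (1/102) ln|(w + 8)| - (1/66) ln|(w + 2)| + C


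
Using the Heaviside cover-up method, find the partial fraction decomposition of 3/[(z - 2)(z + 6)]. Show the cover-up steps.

Cover (z - 2): set z=2, get P = 3/(2 + 6) = 3/8. Cover (z + 6): set z=-6, get Q = 3/(-6 - 2) = -3/8.
Result: (3/8)/(z - 2) - (3/8)/(z + 6)


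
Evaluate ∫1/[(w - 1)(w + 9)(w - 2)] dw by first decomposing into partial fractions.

Cover-up: P = -1/10, Q = 1/110, R = 1/11. Decomposition: (-1/10)/(w - 1) + (1/110)/(w + 9) + (1/11)/(w - 2). Integrate each term: (-1/10) ln|(w - 1)| + (1/110) ln|(w + 9)| + (1/11) ln|(w - 2)| + C


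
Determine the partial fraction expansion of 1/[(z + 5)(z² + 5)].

Cover-up at z = -5: P = 1/((-5)² + 5) = 1/30. Then Q = -P = -1/30, R = -P·(0 - 5) = 1/6
Result: (1/30)/(z + 5) - ((1/30)z - 1/6)/(z² + 5)


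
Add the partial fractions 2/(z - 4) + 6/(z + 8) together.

Common denominator (z - 4)(z + 8). Numerator: 2(z + 8) + 6(z - 4) = (2z + 16) + (6z - 24) = 8z - 8
Result: (8z - 8)/[(z - 4)(z + 8)]


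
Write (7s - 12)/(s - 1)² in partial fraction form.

(7s - 12) = A(s - 1) + B. At s = 1: B = 7·1 - 12 = -5. Coeff of s: A = 7
Result: 7/(s - 1) - 5/(s - 1)²


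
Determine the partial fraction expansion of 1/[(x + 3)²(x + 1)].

Cover-up at x=-1: γ = 1/(-1 + 3)² = 1/4. Cover-up at x=-3: β = 1/(-3 + 1) = -1/2. Comparing x² coeff: α = -γ = -1/4
Result: (-1/4)/(x + 3) - (1/2)/(x + 3)² + (1/4)/(x + 1)


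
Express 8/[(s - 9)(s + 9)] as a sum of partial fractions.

8/(s - 9)(s + 9) = P/(s - 9) + Q/(s + 9). P = 8/(9 + 9) = 4/9, Q = 8/(-9 - 9) = -4/9
Result: (4/9)/(s - 9) - (4/9)/(s + 9)


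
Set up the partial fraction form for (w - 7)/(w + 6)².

Repeated linear factor: α/(w + 6) + β/(w + 6)²


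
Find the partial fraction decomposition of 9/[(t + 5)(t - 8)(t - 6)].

Using cover-up method: A = 9/143, B = 9/26, C = -9/22
Result: (9/143)/(t + 5) + (9/26)/(t - 8) - (9/22)/(t - 6)


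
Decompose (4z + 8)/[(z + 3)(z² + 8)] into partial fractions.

At z=-3: P = (4·(-3) + 8)/((-3)² + 8) = -4/17. Q = -P = 4/17, R = 4 - (-3)·P = 56/17
Result: (-4/17)/(z + 3) + ((4/17)z + 56/17)/(z² + 8)


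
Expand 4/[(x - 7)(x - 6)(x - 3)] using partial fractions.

Using cover-up method: α = 1, β = -4/3, γ = 1/3
Result: 1/(x - 7) - (4/3)/(x - 6) + (1/3)/(x - 3)


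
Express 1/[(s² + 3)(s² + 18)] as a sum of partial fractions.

Coefficient matching gives A = C = 0, B = 1/(18-3) = 1/15, D = -B = -1/15
Result: (1/15)/(s² + 3) - (1/15)/(s² + 18)


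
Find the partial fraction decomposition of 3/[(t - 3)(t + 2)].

3/(t - 3)(t + 2) = P/(t - 3) + Q/(t + 2). P = 3/(3 + 2) = 3/5, Q = 3/(-2 - 3) = -3/5
Result: (3/5)/(t - 3) - (3/5)/(t + 2)


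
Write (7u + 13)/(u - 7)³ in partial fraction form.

(7u + 13) = α(u - 7)² + β(u - 7) + γ. At u = 7: γ = 7·7 + 13 = 62. Coefficients: α = 0, β = 7
Result: 7/(u - 7)² + 62/(u - 7)³


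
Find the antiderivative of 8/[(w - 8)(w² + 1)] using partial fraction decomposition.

Cover-up at w=8: A = 8/(8²+1) = 8/65. Coeff matching: B = -8/65, C = -64/65. Decomposition: (8/65)/(w - 8) - ((8/65)w + 64/65)/(w² + 1). Integrate: linear → ln, quadratic → (1/2)ln + arctan: (8/65) ln|(w - 8)| - (4/65) ln(w² + 1) - (64/65) arctan(w) + C


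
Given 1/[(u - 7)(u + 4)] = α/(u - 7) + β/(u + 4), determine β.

Cover-up at u = -4: β = 1/(-4 - 7) = -1/11


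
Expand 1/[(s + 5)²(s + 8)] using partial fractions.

Cover-up at s=-8: C = 1/(-8 + 5)² = 1/9. Cover-up at s=-5: B = 1/(-5 + 8) = 1/3. Comparing s² coeff: A = -C = -1/9
Result: (-1/9)/(s + 5) + (1/3)/(s + 5)² + (1/9)/(s + 8)


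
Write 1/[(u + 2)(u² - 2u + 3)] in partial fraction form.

Cover-up at u = -2: A = 1/((-2)² - 2·(-2) + 3) = 1/11. Then B = -A = -1/11, C = -A·(-2 - 2) = 4/11
Result: (1/11)/(u + 2) - ((1/11)u - 4/11)/(u² - 2u + 3)


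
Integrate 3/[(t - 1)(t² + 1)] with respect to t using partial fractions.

Cover-up at t=1: P = 3/(1²+1) = 3/2. Coeff matching: Q = -3/2, R = -3/2. Decomposition: (3/2)/(t - 1) - ((3/2)t + 3/2)/(t² + 1). Integrate: linear → ln, quadratic → (1/2)ln + arctan: (3/2) ln|(t - 1)| - (3/4) ln(t² + 1) - (3/2) arctan(t) + C


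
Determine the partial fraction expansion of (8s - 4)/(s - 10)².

(8s - 4) = P(s - 10) + Q. At s = 10: Q = 8·10 - 4 = 76. Coeff of s: P = 8
Result: 8/(s - 10) + 76/(s - 10)²


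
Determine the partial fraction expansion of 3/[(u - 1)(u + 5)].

3/(u - 1)(u + 5) = P/(u - 1) + Q/(u + 5). P = 3/(1 + 5) = 1/2, Q = 3/(-5 - 1) = -1/2
Result: (1/2)/(u - 1) - (1/2)/(u + 5)


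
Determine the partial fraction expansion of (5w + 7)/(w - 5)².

(5w + 7) = A(w - 5) + B. At w = 5: B = 5·5 + 7 = 32. Coeff of w: A = 5
Result: 5/(w - 5) + 32/(w - 5)²


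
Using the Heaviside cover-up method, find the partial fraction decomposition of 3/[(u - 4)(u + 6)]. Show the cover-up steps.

Cover (u - 4): set u=4, get A = 3/(4 + 6) = 3/10. Cover (u + 6): set u=-6, get B = 3/(-6 - 4) = -3/10.
Result: (3/10)/(u - 4) - (3/10)/(u + 6)


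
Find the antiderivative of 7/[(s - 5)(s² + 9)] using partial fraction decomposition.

Cover-up at s=5: A = 7/(5²+9) = 7/34. Coeff matching: B = -7/34, C = -35/34. Decomposition: (7/34)/(s - 5) - ((7/34)s + 35/34)/(s² + 9). Integrate: linear → ln, quadratic → (1/2)ln + arctan: (7/34) ln|(s - 5)| - (7/68) ln(s² + 9) - (35/102) arctan(s/3) + C


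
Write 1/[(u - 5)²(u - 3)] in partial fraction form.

Cover-up at u=3: γ = 1/(3 - 5)² = 1/4. Cover-up at u=5: β = 1/(5 - 3) = 1/2. Comparing u² coeff: α = -γ = -1/4
Result: (-1/4)/(u - 5) + (1/2)/(u - 5)² + (1/4)/(u - 3)


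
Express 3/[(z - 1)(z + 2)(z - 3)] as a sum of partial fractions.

Using cover-up method: P = -1/2, Q = 1/5, R = 3/10
Result: (-1/2)/(z - 1) + (1/5)/(z + 2) + (3/10)/(z - 3)


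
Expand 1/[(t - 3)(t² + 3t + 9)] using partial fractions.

Cover-up at t = 3: α = 1/(3² + 3·3 + 9) = 1/27. Then β = -α = -1/27, γ = -α·(3 + 3) = -2/9
Result: (1/27)/(t - 3) - ((1/27)t + 2/9)/(t² + 3t + 9)


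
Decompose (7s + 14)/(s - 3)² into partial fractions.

(7s + 14) = P(s - 3) + Q. At s = 3: Q = 7·3 + 14 = 35. Coeff of s: P = 7
Result: 7/(s - 3) + 35/(s - 3)²


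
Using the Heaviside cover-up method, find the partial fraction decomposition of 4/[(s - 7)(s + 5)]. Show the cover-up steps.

Cover (s - 7): set s=7, get A = 4/(7 + 5) = 1/3. Cover (s + 5): set s=-5, get B = 4/(-5 - 7) = -1/3.
Result: (1/3)/(s - 7) - (1/3)/(s + 5)


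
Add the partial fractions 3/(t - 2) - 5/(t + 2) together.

Common denominator (t - 2)(t + 2). Numerator: 3(t + 2) - 5(t - 2) = (3t + 6) - (5t - 10) = -2t + 16
Result: (-2t + 16)/[(t - 2)(t + 2)]


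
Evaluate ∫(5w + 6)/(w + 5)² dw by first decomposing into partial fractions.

Decompose: P = 5, Q = 5·(-5) + 6 = -19, so (5w + 6)/(w + 5)² = 5/(w + 5) - 19/(w + 5)². Integrate: ∫ P/(w + 5) dw = 5 ln|(w + 5)|; ∫ Q/(w + 5)² dw = 19/(w + 5). Sum: 5 ln|(w + 5)| + 19/(w + 5) + C


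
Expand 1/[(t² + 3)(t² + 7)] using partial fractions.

Coefficient matching gives α = γ = 0, β = 1/(7-3) = 1/4, δ = -β = -1/4
Result: (1/4)/(t² + 3) - (1/4)/(t² + 7)


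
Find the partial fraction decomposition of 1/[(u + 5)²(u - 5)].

Cover-up at u=5: R = 1/(5 + 5)² = 1/100. Cover-up at u=-5: Q = 1/(-5 - 5) = -1/10. Comparing u² coeff: P = -R = -1/100
Result: (-1/100)/(u + 5) - (1/10)/(u + 5)² + (1/100)/(u - 5)


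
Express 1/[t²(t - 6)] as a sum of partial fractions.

Cover-up at t=6: C = 1/(6 - 0)² = 1/36. Cover-up at t=0: B = 1/(0 - 6) = -1/6. Comparing t² coeff: A = -C = -1/36
Result: (-1/36)/t - (1/6)/t² + (1/36)/(t - 6)
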